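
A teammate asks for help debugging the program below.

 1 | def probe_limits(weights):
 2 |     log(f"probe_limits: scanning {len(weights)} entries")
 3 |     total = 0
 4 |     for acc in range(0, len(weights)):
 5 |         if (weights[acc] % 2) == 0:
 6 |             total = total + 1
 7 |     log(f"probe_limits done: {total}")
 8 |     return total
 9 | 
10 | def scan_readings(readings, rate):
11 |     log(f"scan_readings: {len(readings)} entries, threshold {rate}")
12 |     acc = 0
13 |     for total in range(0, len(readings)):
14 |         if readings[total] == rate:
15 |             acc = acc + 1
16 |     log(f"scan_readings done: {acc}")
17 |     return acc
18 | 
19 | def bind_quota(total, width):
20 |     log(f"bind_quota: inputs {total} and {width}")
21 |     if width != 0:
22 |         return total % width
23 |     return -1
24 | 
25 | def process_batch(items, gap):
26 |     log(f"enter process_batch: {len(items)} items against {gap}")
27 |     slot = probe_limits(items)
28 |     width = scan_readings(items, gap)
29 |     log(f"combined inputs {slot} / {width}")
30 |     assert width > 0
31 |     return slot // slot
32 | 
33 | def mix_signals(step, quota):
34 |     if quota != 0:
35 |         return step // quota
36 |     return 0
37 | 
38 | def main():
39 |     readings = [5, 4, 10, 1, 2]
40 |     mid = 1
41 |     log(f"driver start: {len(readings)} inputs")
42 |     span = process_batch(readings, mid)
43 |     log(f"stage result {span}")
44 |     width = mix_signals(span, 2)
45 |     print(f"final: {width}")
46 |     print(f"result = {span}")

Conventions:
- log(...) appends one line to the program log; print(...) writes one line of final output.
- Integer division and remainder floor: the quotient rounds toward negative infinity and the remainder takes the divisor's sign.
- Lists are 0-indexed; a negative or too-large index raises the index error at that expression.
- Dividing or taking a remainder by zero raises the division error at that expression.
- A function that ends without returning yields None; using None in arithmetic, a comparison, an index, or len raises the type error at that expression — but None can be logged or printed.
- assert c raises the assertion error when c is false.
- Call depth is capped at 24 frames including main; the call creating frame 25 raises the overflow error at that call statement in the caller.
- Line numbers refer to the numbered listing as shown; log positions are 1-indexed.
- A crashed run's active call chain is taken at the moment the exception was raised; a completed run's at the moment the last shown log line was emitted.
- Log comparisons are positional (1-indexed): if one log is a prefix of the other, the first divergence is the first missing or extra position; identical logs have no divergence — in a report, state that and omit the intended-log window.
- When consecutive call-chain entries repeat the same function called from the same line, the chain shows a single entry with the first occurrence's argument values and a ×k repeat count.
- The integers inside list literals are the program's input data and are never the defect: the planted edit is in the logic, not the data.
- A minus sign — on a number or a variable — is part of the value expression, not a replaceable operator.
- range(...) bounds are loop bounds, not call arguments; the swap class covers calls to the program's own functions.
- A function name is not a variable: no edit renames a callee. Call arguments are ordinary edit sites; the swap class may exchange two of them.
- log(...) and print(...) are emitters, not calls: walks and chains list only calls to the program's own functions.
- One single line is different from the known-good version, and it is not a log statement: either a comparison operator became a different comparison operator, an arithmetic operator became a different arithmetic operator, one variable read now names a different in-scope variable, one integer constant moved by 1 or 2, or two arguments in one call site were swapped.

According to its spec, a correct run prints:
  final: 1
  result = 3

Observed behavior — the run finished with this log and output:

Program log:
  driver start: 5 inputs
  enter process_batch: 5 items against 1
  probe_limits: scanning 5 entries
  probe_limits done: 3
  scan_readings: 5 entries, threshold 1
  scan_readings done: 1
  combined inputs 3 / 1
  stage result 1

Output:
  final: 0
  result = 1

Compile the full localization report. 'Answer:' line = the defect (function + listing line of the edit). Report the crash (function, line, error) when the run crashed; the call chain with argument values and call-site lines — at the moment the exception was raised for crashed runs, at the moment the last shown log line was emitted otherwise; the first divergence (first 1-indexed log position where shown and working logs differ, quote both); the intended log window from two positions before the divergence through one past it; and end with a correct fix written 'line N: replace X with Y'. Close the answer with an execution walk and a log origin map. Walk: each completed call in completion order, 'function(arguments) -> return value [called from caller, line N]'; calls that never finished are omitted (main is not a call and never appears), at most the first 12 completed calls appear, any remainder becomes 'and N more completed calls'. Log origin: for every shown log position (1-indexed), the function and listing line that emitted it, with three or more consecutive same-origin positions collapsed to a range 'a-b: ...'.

Answer: the defect is in process_batch at line 31.
Key observation: Position 8 is the first bad log line: 'stage result 1' should read 'stage result 3'.
Call chain: main.
First divergence: position 8; shown 'stage result 1' vs intended 'stage result 3'.
Intended log window:
  6: scan_readings done: 1
  7: combined inputs 3 / 1
  8: stage result 3
Execution walk:
  probe_limits([5, 4, 10, 1, 2]) -> 3  [called from process_batch, line 27]
  scan_readings([5, 4, 10, 1, 2], 1) -> 1  [called from process_batch, line 28]
  process_batch([5, 4, 10, 1, 2], 1) -> 1  [called from main, line 42]
  mix_signals(1, 2) -> 0  [called from main, line 44]
Log origins:
  1 — main, line 41
  2 — process_batch, line 26
  3 — probe_limits, line 2
  4 — probe_limits, line 7
  5 — scan_readings, line 11
  6 — scan_readings, line 16
  7 — process_batch, line 29
  8 — main, line 43
A correct fix: line 31: replace `slot // slot` with `slot // width`.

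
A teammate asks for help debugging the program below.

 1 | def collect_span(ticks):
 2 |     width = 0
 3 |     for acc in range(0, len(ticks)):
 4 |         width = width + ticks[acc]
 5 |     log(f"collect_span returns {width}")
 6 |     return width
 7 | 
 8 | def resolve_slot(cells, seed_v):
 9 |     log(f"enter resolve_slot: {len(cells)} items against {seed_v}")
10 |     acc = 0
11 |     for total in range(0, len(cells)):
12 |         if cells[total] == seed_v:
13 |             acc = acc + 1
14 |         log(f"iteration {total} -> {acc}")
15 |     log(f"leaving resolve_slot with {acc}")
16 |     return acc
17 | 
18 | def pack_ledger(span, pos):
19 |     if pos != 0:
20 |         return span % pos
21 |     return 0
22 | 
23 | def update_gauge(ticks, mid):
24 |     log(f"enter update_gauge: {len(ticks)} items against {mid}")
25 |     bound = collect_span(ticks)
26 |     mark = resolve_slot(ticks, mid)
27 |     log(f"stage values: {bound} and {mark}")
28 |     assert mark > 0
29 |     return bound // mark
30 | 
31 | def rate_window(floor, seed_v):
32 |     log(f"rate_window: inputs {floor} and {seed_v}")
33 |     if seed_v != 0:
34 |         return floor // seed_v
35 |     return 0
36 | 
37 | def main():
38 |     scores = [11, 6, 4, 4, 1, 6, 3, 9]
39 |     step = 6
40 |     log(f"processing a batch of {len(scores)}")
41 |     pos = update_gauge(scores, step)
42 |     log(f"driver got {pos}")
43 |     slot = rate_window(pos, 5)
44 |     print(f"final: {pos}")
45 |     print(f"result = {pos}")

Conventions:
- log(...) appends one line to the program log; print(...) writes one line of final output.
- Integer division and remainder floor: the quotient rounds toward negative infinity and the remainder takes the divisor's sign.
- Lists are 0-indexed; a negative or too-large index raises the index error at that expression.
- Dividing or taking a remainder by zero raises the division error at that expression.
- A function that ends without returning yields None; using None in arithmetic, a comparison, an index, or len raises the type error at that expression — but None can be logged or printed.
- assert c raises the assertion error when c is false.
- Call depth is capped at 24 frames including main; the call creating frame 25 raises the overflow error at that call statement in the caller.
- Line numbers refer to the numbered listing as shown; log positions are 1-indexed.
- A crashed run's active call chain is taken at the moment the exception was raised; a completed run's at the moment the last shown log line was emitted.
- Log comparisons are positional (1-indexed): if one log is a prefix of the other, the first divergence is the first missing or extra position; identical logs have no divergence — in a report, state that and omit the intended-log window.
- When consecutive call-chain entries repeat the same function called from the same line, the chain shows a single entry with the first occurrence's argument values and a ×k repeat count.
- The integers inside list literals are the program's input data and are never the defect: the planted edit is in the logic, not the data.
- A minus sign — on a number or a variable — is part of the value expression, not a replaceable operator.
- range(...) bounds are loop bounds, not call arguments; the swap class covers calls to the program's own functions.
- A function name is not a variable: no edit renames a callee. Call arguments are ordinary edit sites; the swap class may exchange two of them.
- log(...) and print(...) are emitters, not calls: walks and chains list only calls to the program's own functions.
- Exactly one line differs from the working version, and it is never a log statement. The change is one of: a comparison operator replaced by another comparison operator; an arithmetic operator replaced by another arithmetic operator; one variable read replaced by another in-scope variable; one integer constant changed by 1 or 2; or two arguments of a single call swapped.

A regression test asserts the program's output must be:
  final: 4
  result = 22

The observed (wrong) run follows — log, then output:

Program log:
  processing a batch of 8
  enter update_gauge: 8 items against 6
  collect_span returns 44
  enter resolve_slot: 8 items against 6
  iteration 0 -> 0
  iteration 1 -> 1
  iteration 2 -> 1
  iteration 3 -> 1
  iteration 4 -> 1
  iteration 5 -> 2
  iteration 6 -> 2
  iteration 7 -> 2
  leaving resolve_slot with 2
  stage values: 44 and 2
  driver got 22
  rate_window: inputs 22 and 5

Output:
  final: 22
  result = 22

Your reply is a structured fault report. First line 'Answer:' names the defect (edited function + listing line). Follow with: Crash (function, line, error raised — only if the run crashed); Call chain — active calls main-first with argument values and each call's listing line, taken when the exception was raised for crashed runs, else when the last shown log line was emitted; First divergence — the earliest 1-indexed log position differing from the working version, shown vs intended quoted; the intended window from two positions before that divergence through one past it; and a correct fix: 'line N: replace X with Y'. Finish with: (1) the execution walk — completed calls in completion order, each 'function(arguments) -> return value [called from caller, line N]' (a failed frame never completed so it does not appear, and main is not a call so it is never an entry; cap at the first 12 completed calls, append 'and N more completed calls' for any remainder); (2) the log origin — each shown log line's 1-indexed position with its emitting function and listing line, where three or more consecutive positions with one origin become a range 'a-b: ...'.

Answer: the defect is in main at line 44.
Core observation: Log streams are identical — the defect surfaces only in the printed output.
Call chain: main -> rate_window(22, 5) (called at line 43).
First divergence: none (the log streams are identical).
Execution walk:
  collect_span([11, 6, 4, 4, 1, 6, 3, 9]) -> 44  [called from update_gauge, line 25]
  resolve_slot([11, 6, 4, 4, 1, 6, 3, 9], 6) -> 2  [called from update_gauge, line 26]
  update_gauge([11, 6, 4, 4, 1, 6, 3, 9], 6) -> 22  [called from main, line 41]
  rate_window(22, 5) -> 4  [called from main, line 43]
Origin of each log line:
  1: logged in main at line 40
  2: logged in update_gauge at line 24
  3: logged in collect_span at line 5
  4: logged in resolve_slot at line 9
  5-12: logged in resolve_slot at line 14
  13: logged in resolve_slot at line 15
  14: logged in update_gauge at line 27
  15: logged in main at line 42
  16: logged in rate_window at line 32
A correct fix: line 44: replace `pos` with `slot`.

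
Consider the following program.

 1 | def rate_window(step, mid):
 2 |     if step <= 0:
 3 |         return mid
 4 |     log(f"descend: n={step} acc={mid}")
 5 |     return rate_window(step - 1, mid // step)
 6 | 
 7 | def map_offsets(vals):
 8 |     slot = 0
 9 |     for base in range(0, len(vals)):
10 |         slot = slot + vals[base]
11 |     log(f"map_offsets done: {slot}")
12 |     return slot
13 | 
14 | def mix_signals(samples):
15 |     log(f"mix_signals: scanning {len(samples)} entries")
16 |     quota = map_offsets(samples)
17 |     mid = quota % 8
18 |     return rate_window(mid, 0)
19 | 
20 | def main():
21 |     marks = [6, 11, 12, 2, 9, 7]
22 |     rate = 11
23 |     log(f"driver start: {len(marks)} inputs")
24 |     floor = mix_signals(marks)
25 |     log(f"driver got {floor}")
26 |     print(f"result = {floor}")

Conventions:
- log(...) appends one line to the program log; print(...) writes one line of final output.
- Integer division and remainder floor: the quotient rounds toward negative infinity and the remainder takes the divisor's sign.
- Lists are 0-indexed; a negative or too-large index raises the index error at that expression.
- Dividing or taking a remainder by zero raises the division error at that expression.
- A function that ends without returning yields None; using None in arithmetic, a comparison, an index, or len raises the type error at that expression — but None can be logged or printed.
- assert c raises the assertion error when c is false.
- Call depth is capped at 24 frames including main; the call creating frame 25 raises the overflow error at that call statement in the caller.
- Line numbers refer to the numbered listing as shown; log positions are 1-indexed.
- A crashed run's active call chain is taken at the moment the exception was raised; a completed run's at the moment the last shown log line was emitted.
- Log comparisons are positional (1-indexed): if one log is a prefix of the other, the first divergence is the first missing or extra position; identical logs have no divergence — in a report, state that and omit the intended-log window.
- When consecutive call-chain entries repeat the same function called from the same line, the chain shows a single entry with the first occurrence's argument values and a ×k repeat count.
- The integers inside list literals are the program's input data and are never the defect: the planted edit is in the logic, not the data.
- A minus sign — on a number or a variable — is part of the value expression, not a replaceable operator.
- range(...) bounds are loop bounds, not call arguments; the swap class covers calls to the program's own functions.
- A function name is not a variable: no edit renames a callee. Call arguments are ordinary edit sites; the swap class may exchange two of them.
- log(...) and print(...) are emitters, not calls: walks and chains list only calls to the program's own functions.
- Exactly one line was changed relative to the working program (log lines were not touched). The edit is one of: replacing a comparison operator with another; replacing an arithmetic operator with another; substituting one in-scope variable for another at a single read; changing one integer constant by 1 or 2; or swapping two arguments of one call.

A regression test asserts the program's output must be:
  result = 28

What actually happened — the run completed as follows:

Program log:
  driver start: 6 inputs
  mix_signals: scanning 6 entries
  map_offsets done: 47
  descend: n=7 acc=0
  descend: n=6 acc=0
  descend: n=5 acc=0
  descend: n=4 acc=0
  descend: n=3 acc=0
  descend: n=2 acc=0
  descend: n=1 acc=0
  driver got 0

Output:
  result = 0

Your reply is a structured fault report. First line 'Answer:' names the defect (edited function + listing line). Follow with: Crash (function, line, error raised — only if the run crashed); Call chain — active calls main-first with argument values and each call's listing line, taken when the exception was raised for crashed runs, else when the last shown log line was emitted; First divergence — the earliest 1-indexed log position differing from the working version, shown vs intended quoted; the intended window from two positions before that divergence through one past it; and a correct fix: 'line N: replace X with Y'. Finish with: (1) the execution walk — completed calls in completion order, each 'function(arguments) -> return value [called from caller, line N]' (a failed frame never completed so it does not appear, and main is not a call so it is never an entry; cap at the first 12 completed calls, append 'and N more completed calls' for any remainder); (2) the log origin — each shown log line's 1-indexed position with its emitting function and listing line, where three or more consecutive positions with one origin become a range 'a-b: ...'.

Answer: the defect is in rate_window at line 5.
Core observation: At log position 5 the runs split — shown 'descend: n=6 acc=0', but the working version logs 'descend: n=6 acc=7'.
Call chain: main.
First divergence: position 5 — shown 'descend: n=6 acc=0', intended 'descend: n=6 acc=7'.
Intended log window:
  3: map_offsets done: 47
  4: descend: n=7 acc=0
  5: descend: n=6 acc=7
  6: descend: n=5 acc=13
Execution walk:
  map_offsets([6, 11, 12, 2, 9, 7]) -> 47  [called from mix_signals, line 16]
  rate_window(0, 0) -> 0  [called from rate_window, line 5]
  rate_window(1, 0) -> 0  [called from rate_window, line 5]
  rate_window(2, 0) -> 0  [called from rate_window, line 5]
  rate_window(3, 0) -> 0  [called from rate_window, line 5]
  rate_window(4, 0) -> 0  [called from rate_window, line 5]
  rate_window(5, 0) -> 0  [called from rate_window, line 5]
  rate_window(6, 0) -> 0  [called from rate_window, line 5]
  rate_window(7, 0) -> 0  [called from mix_signals, line 18]
  mix_signals([6, 11, 12, 2, 9, 7]) -> 0  [called from main, line 24]
Origin of each log line:
  1: from main, line 23
  2: from mix_signals, line 15
  3: from map_offsets, line 11
  4-10: from rate_window, line 4
  11: from main, line 25
A correct fix: line 5: replace `//` with `+`.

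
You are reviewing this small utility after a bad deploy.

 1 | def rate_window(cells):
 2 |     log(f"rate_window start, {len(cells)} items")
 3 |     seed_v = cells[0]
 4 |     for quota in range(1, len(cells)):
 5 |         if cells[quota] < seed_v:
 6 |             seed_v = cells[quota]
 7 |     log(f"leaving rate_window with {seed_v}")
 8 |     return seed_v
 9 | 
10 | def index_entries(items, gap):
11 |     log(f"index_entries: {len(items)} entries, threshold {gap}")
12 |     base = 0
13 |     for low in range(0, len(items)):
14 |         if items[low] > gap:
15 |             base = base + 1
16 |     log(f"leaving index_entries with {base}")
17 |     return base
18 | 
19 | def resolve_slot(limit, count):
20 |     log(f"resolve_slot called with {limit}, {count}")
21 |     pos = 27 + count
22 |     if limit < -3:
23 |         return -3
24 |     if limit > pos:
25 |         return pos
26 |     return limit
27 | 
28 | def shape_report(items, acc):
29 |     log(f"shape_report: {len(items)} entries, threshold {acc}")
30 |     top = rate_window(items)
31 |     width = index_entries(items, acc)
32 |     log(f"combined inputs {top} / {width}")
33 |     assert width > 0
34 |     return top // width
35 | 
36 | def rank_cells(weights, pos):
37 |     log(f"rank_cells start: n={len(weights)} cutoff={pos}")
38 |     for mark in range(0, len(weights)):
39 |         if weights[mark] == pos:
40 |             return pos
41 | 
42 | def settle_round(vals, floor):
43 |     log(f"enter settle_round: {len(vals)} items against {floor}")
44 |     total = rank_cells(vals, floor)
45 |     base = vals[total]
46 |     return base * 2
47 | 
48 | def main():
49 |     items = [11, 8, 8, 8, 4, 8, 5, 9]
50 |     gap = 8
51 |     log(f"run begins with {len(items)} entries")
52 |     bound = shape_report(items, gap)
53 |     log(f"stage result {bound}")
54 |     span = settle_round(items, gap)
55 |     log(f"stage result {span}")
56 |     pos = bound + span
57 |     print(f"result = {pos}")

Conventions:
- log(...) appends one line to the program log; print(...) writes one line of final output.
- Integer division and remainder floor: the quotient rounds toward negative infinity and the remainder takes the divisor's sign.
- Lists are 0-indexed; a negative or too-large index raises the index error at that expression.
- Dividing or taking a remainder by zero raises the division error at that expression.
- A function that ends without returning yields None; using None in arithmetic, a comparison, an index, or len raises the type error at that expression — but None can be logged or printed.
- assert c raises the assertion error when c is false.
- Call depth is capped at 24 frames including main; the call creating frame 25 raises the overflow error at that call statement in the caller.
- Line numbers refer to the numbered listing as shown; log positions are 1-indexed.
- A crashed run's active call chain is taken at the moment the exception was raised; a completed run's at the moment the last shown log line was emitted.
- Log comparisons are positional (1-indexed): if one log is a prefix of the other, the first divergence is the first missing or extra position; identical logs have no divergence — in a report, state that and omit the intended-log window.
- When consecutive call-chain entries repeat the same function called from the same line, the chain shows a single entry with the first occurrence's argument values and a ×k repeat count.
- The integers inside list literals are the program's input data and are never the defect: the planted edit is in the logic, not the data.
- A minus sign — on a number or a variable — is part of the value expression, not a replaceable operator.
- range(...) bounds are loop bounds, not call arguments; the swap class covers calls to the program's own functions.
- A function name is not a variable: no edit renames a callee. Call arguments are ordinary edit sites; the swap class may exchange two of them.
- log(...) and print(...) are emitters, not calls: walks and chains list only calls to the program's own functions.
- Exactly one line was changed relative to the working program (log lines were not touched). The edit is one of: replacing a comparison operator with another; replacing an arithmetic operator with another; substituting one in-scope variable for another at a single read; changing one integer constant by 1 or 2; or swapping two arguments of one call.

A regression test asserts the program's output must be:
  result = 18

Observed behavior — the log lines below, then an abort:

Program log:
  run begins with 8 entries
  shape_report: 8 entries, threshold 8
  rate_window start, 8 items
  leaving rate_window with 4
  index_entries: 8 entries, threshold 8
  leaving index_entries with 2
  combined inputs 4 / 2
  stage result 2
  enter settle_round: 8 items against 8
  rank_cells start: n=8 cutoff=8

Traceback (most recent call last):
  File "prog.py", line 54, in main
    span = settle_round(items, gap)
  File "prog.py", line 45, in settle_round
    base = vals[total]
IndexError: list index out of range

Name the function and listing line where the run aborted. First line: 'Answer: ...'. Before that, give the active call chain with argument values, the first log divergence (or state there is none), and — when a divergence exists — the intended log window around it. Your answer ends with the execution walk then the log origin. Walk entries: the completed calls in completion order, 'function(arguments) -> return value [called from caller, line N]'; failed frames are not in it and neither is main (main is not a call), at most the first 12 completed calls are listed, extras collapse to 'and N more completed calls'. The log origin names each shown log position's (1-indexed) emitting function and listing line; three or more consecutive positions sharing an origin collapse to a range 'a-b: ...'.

Answer: the error was raised in settle_round, line 45.
Core observation: Only 10 log lines were emitted before the run died; the intended continuation was 'stage result 16'.
Call chain: main -> settle_round([11, 8, 8, 8, 4, 8, 5, 9], 8) (called at line 54).
First divergence: position 11; the shown log stops at 10 lines while the working version next logs 'stage result 16'.
Intended log window:
  9: enter settle_round: 8 items against 8
  10: rank_cells start: n=8 cutoff=8
  11: stage result 16
Execution walk:
  rate_window([11, 8, 8, 8, 4, 8, 5, 9]) -> 4  [called from shape_report, line 30]
  index_entries([11, 8, 8, 8, 4, 8, 5, 9], 8) -> 2  [called from shape_report, line 31]
  shape_report([11, 8, 8, 8, 4, 8, 5, 9], 8) -> 2  [called from main, line 52]
  rank_cells([11, 8, 8, 8, 4, 8, 5, 9], 8) -> 8  [called from settle_round, line 44]
Log line origins:
  1: emitted by main (line 51)
  2: emitted by shape_report (line 29)
  3: emitted by rate_window (line 2)
  4: emitted by rate_window (line 7)
  5: emitted by index_entries (line 11)
  6: emitted by index_entries (line 16)
  7: emitted by shape_report (line 32)
  8: emitted by main (line 53)
  9: emitted by settle_round (line 43)
  10: emitted by rank_cells (line 37)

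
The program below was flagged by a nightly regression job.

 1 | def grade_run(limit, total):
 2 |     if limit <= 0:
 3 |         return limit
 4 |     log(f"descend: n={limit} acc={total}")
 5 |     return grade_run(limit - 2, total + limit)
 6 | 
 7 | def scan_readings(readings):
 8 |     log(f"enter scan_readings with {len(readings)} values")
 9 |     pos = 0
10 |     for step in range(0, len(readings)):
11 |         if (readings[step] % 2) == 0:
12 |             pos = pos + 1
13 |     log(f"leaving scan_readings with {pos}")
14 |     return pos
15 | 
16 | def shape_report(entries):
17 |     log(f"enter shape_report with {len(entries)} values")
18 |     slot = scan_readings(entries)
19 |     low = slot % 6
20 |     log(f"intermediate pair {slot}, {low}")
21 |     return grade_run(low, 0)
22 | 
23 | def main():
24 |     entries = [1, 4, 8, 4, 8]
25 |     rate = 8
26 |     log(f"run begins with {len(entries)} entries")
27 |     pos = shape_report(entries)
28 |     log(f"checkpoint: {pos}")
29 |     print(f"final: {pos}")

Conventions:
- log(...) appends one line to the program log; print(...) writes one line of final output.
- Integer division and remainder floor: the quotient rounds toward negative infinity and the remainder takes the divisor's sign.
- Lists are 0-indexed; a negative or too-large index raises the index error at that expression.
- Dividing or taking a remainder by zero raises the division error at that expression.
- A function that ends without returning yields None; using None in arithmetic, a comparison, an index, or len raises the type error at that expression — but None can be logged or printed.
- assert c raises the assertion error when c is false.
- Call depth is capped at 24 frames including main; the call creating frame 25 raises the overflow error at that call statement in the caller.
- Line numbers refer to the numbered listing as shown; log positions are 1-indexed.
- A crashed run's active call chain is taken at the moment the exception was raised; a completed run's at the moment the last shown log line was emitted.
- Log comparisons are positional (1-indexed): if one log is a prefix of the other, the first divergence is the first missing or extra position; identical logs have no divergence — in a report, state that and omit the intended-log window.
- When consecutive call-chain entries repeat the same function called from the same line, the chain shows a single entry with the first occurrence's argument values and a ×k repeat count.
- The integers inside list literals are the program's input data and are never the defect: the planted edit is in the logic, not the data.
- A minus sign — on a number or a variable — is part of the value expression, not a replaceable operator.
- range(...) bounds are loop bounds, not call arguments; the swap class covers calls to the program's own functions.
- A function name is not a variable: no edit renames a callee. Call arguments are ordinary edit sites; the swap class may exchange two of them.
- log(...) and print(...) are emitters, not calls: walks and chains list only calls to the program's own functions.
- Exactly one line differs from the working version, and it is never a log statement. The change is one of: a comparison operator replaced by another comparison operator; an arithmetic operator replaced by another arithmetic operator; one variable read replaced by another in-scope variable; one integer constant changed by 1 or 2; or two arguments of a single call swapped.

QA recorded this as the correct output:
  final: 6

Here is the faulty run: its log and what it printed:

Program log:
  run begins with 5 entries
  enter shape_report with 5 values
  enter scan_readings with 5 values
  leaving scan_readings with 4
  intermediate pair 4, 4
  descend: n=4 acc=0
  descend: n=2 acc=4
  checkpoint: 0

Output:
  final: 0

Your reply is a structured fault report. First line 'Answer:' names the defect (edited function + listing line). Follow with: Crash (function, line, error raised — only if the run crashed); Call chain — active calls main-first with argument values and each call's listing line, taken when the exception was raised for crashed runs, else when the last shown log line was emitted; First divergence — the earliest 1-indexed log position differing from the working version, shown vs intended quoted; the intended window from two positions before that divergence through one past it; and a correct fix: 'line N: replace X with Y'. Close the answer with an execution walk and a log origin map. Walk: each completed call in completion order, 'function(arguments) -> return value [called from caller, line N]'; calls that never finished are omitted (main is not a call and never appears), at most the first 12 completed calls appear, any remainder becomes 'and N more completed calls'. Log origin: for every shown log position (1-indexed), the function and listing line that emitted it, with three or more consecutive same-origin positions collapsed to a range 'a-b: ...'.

Answer: the defect is in grade_run at line 3.
Core observation: At log position 8 the runs split — shown 'checkpoint: 0', but the working version logs 'checkpoint: 6'.
Call chain: main.
First divergence: position 8 — the shown line 'checkpoint: 0' should read 'checkpoint: 6'.
Intended log window:
  6: descend: n=4 acc=0
  7: descend: n=2 acc=4
  8: checkpoint: 6
Execution walk:
  scan_readings([1, 4, 8, 4, 8]) -> 4  [called from shape_report, line 18]
  grade_run(0, 6) -> 0  [called from grade_run, line 5]
  grade_run(2, 4) -> 0  [called from grade_run, line 5]
  grade_run(4, 0) -> 0  [called from shape_report, line 21]
  shape_report([1, 4, 8, 4, 8]) -> 0  [called from main, line 27]
Origin of each log line:
  1: emitted by main (line 26)
  2: emitted by shape_report (line 17)
  3: emitted by scan_readings (line 8)
  4: emitted by scan_readings (line 13)
  5: emitted by shape_report (line 20)
  6: emitted by grade_run (line 4)
  7: emitted by grade_run (line 4)
  8: emitted by main (line 28)
A correct fix: line 3: replace `limit` with `total`.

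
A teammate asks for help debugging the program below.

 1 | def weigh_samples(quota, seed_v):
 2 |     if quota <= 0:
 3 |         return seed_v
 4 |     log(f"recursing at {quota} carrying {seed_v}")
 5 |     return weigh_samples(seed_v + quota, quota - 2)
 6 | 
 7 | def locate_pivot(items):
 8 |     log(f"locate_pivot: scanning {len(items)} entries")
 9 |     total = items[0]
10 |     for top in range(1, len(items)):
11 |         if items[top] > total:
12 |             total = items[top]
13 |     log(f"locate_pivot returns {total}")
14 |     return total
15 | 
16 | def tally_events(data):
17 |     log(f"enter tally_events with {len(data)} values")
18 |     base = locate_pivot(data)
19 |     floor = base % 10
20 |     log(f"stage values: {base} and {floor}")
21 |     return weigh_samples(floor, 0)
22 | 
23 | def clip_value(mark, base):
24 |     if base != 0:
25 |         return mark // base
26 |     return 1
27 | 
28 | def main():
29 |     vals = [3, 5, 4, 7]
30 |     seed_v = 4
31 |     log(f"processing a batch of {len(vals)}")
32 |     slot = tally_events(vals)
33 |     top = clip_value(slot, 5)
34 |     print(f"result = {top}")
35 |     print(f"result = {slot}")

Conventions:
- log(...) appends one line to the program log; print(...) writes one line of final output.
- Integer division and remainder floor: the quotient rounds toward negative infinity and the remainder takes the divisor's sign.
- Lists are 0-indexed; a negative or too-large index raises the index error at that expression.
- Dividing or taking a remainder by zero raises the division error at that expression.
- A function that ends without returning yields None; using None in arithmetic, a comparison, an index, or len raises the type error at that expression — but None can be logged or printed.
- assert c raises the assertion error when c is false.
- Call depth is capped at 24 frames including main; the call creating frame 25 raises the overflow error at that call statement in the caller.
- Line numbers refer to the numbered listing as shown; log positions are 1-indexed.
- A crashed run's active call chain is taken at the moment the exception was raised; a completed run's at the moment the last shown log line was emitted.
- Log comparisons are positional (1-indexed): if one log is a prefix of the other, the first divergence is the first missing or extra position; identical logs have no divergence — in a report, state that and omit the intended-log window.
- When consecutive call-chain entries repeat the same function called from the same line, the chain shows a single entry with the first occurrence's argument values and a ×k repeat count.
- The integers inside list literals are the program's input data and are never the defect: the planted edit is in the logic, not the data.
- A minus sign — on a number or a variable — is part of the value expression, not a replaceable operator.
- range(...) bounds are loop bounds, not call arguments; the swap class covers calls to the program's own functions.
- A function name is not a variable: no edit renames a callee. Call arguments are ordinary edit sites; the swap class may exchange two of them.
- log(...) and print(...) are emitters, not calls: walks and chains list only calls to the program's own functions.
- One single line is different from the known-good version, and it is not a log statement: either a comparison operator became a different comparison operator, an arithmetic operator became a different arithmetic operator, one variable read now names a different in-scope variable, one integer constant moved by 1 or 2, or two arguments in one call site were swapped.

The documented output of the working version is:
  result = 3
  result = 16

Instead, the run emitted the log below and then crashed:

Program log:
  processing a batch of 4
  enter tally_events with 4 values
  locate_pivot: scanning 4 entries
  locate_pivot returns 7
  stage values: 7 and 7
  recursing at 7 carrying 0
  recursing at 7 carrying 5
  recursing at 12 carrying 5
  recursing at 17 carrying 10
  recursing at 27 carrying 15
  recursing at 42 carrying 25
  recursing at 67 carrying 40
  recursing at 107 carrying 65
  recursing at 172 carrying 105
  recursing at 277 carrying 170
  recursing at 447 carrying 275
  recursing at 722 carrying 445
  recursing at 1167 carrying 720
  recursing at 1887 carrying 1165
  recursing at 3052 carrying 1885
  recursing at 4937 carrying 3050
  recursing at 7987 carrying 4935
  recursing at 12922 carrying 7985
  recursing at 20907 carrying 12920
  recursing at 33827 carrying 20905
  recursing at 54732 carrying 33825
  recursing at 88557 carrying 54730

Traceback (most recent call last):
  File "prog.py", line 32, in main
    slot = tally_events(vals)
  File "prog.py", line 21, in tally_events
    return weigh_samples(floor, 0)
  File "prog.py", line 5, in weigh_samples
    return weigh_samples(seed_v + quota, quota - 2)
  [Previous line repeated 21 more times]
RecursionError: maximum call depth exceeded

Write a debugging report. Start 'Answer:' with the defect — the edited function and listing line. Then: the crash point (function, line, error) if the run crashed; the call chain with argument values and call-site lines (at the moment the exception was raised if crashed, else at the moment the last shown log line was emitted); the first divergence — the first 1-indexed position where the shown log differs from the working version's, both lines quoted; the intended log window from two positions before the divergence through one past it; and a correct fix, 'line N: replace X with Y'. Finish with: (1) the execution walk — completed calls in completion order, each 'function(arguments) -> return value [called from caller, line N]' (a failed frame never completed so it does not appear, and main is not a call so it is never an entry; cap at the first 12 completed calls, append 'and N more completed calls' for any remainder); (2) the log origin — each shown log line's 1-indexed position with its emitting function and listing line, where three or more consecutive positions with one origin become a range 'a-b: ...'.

Answer: the defect is in weigh_samples at line 5.
Key fact: The log first diverges at position 7: the faulty run prints 'recursing at 7 carrying 5' where the working version prints 'recursing at 5 carrying 7'.
Crash: weigh_samples, line 5, RecursionError.
Call chain: main -> tally_events([3, 5, 4, 7]) (called at line 32) -> weigh_samples(7, 0) (called at line 21) -> weigh_samples(7, 5) (called at line 5) ×21.
First divergence: position 7 — the shown line 'recursing at 7 carrying 5' should read 'recursing at 5 carrying 7'.
Intended log window:
  5: stage values: 7 and 7
  6: recursing at 7 carrying 0
  7: recursing at 5 carrying 7
  8: recursing at 3 carrying 12
Execution walk:
  locate_pivot([3, 5, 4, 7]) -> 7  [called from tally_events, line 18]
Log line origins:
  1: emitted by main (line 31)
  2: emitted by tally_events (line 17)
  3: emitted by locate_pivot (line 8)
  4: emitted by locate_pivot (line 13)
  5: emitted by tally_events (line 20)
  6-27: emitted by weigh_samples (line 4)
A correct fix: line 5: replace `weigh_samples(seed_v + quota, quota - 2)` with `weigh_samples(quota - 2, seed_v + quota)`.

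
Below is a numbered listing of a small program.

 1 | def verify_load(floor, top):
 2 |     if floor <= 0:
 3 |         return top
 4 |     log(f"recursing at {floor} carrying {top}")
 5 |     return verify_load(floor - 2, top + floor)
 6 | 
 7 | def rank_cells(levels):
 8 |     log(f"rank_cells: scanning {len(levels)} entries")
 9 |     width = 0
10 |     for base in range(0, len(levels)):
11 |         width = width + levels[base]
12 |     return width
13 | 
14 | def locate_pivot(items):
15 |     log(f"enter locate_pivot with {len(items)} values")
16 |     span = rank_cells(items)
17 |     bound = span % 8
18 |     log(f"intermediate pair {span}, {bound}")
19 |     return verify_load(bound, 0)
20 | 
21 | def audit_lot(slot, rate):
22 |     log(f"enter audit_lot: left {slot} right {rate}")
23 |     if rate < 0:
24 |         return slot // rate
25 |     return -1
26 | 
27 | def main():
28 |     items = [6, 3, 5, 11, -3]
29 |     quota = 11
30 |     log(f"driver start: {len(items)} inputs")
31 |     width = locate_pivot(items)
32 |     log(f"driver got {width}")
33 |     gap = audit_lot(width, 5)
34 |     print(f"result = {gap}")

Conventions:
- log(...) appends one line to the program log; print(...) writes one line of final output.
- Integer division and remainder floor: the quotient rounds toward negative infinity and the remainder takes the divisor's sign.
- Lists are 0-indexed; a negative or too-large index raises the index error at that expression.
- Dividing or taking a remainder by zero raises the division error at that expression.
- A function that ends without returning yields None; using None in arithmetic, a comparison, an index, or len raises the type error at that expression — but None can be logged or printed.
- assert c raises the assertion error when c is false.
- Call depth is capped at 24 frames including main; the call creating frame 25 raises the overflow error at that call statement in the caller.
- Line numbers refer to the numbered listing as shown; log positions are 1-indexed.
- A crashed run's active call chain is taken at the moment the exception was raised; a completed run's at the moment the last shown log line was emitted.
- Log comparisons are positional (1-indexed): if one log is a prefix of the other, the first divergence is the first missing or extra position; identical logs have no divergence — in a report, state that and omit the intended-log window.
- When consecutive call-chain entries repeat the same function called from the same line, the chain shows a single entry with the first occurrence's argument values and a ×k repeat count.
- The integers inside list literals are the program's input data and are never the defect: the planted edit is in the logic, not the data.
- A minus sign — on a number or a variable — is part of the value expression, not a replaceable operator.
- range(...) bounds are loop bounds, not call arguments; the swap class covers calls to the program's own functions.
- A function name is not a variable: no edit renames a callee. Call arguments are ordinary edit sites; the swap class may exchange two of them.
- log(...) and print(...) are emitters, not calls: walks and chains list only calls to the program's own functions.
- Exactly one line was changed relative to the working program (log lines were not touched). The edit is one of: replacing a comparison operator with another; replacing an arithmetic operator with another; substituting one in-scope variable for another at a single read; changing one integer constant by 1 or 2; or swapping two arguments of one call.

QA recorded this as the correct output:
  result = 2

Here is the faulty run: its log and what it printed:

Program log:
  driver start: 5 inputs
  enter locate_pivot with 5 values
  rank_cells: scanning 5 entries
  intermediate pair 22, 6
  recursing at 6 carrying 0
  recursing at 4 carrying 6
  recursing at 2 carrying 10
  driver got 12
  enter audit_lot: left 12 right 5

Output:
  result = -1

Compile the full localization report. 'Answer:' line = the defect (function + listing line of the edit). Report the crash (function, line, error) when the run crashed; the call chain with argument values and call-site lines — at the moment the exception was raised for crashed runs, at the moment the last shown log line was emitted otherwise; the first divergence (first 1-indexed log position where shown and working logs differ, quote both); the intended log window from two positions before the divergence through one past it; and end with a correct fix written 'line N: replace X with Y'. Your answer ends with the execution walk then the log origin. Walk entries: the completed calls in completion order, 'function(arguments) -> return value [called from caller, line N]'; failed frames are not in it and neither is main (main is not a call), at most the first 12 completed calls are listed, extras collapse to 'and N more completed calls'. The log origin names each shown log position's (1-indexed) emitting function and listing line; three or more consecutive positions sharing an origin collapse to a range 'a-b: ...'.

Answer: the defect is in audit_lot at line 23.
Core observation: The logs agree in full; only the final output differs.
Call chain: main -> audit_lot(12, 5) (called at line 33).
First divergence: none (the log streams are identical).
Execution walk:
  rank_cells([6, 3, 5, 11, -3]) -> 22  [called from locate_pivot, line 16]
  verify_load(0, 12) -> 12  [called from verify_load, line 5]
  verify_load(2, 10) -> 12  [called from verify_load, line 5]
  verify_load(4, 6) -> 12  [called from verify_load, line 5]
  verify_load(6, 0) -> 12  [called from locate_pivot, line 19]
  locate_pivot([6, 3, 5, 11, -3]) -> 12  [called from main, line 31]
  audit_lot(12, 5) -> -1  [called from main, line 33]
Log origin:
  1 — main, line 30
  2 — locate_pivot, line 15
  3 — rank_cells, line 8
  4 — locate_pivot, line 18
  5-7 — verify_load, line 4
  8 — main, line 32
  9 — audit_lot, line 22
A correct fix: line 23: replace `<` with `!=`.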